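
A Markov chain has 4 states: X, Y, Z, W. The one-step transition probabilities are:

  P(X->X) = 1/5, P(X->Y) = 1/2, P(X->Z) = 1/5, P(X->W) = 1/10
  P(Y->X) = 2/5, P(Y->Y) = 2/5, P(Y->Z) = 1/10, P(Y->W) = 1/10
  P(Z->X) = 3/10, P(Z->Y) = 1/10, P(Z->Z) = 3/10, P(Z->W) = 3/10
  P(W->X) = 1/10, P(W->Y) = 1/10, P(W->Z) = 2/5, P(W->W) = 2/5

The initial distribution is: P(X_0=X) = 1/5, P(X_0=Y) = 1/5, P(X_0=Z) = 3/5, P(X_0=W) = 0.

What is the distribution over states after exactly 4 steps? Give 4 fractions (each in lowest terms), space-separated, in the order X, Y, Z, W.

Answer: 13001/50000 7271/25000 5941/25000 423/2000

Derivation:
Propagating the distribution step by step (d_{t+1} = d_t * P):
d_0 = (X=1/5, Y=1/5, Z=3/5, W=0)
  d_1[X] = 1/5*1/5 + 1/5*2/5 + 3/5*3/10 + 0*1/10 = 3/10
  d_1[Y] = 1/5*1/2 + 1/5*2/5 + 3/5*1/10 + 0*1/10 = 6/25
  d_1[Z] = 1/5*1/5 + 1/5*1/10 + 3/5*3/10 + 0*2/5 = 6/25
  d_1[W] = 1/5*1/10 + 1/5*1/10 + 3/5*3/10 + 0*2/5 = 11/50
d_1 = (X=3/10, Y=6/25, Z=6/25, W=11/50)
  d_2[X] = 3/10*1/5 + 6/25*2/5 + 6/25*3/10 + 11/50*1/10 = 1/4
  d_2[Y] = 3/10*1/2 + 6/25*2/5 + 6/25*1/10 + 11/50*1/10 = 73/250
  d_2[Z] = 3/10*1/5 + 6/25*1/10 + 6/25*3/10 + 11/50*2/5 = 61/250
  d_2[W] = 3/10*1/10 + 6/25*1/10 + 6/25*3/10 + 11/50*2/5 = 107/500
d_2 = (X=1/4, Y=73/250, Z=61/250, W=107/500)
  d_3[X] = 1/4*1/5 + 73/250*2/5 + 61/250*3/10 + 107/500*1/10 = 1307/5000
  d_3[Y] = 1/4*1/2 + 73/250*2/5 + 61/250*1/10 + 107/500*1/10 = 719/2500
  d_3[Z] = 1/4*1/5 + 73/250*1/10 + 61/250*3/10 + 107/500*2/5 = 119/500
  d_3[W] = 1/4*1/10 + 73/250*1/10 + 61/250*3/10 + 107/500*2/5 = 213/1000
d_3 = (X=1307/5000, Y=719/2500, Z=119/500, W=213/1000)
  d_4[X] = 1307/5000*1/5 + 719/2500*2/5 + 119/500*3/10 + 213/1000*1/10 = 13001/50000
  d_4[Y] = 1307/5000*1/2 + 719/2500*2/5 + 119/500*1/10 + 213/1000*1/10 = 7271/25000
  d_4[Z] = 1307/5000*1/5 + 719/2500*1/10 + 119/500*3/10 + 213/1000*2/5 = 5941/25000
  d_4[W] = 1307/5000*1/10 + 719/2500*1/10 + 119/500*3/10 + 213/1000*2/5 = 423/2000
d_4 = (X=13001/50000, Y=7271/25000, Z=5941/25000, W=423/2000)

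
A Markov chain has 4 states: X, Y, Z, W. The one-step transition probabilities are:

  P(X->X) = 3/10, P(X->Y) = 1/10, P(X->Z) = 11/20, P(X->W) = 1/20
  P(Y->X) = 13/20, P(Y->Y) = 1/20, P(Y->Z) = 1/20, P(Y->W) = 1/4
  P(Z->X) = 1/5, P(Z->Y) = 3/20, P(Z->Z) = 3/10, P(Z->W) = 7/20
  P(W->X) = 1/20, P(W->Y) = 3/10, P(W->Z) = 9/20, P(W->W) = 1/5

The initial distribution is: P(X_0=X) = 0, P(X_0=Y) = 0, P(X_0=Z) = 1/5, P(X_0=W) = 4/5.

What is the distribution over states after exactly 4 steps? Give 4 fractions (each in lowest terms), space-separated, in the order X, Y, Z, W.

Answer: 106691/400000 24331/160000 142321/400000 180321/800000

Derivation:
Propagating the distribution step by step (d_{t+1} = d_t * P):
d_0 = (X=0, Y=0, Z=1/5, W=4/5)
  d_1[X] = 0*3/10 + 0*13/20 + 1/5*1/5 + 4/5*1/20 = 2/25
  d_1[Y] = 0*1/10 + 0*1/20 + 1/5*3/20 + 4/5*3/10 = 27/100
  d_1[Z] = 0*11/20 + 0*1/20 + 1/5*3/10 + 4/5*9/20 = 21/50
  d_1[W] = 0*1/20 + 0*1/4 + 1/5*7/20 + 4/5*1/5 = 23/100
d_1 = (X=2/25, Y=27/100, Z=21/50, W=23/100)
  d_2[X] = 2/25*3/10 + 27/100*13/20 + 21/50*1/5 + 23/100*1/20 = 59/200
  d_2[Y] = 2/25*1/10 + 27/100*1/20 + 21/50*3/20 + 23/100*3/10 = 307/2000
  d_2[Z] = 2/25*11/20 + 27/100*1/20 + 21/50*3/10 + 23/100*9/20 = 287/1000
  d_2[W] = 2/25*1/20 + 27/100*1/4 + 21/50*7/20 + 23/100*1/5 = 529/2000
d_2 = (X=59/200, Y=307/2000, Z=287/1000, W=529/2000)
  d_3[X] = 59/200*3/10 + 307/2000*13/20 + 287/1000*1/5 + 529/2000*1/20 = 2589/10000
  d_3[Y] = 59/200*1/10 + 307/2000*1/20 + 287/1000*3/20 + 529/2000*3/10 = 6383/40000
  d_3[Z] = 59/200*11/20 + 307/2000*1/20 + 287/1000*3/10 + 529/2000*9/20 = 7501/20000
  d_3[W] = 59/200*1/20 + 307/2000*1/4 + 287/1000*7/20 + 529/2000*1/5 = 8259/40000
d_3 = (X=2589/10000, Y=6383/40000, Z=7501/20000, W=8259/40000)
  d_4[X] = 2589/10000*3/10 + 6383/40000*13/20 + 7501/20000*1/5 + 8259/40000*1/20 = 106691/400000
  d_4[Y] = 2589/10000*1/10 + 6383/40000*1/20 + 7501/20000*3/20 + 8259/40000*3/10 = 24331/160000
  d_4[Z] = 2589/10000*11/20 + 6383/40000*1/20 + 7501/20000*3/10 + 8259/40000*9/20 = 142321/400000
  d_4[W] = 2589/10000*1/20 + 6383/40000*1/4 + 7501/20000*7/20 + 8259/40000*1/5 = 180321/800000
d_4 = (X=106691/400000, Y=24331/160000, Z=142321/400000, W=180321/800000)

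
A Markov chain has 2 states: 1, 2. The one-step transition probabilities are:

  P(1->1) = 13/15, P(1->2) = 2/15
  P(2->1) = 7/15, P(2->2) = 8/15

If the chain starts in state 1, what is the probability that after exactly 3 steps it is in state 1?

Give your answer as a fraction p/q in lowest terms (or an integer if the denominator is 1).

Answer: 99/125

Derivation:
Computing P^3 by repeated multiplication:
P^1 =
  1: [13/15, 2/15]
  2: [7/15, 8/15]
P^2 =
  1: [61/75, 14/75]
  2: [49/75, 26/75]
P^3 =
  1: [99/125, 26/125]
  2: [91/125, 34/125]

(P^3)[1 -> 1] = 99/125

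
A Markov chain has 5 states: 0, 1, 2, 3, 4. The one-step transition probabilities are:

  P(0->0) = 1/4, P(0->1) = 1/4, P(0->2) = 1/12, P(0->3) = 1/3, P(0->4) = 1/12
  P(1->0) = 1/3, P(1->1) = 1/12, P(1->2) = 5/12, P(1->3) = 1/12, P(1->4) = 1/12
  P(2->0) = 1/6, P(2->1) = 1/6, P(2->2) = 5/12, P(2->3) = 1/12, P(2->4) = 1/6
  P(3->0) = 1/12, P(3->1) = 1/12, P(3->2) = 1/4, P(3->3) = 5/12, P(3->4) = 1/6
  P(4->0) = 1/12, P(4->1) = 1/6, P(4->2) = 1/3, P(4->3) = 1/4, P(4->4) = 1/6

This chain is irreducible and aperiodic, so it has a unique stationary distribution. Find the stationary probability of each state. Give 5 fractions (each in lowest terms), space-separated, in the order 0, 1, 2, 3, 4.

The stationary distribution satisfies pi = pi * P, i.e.:
  pi_0 = 1/4*pi_0 + 1/3*pi_1 + 1/6*pi_2 + 1/12*pi_3 + 1/12*pi_4
  pi_1 = 1/4*pi_0 + 1/12*pi_1 + 1/6*pi_2 + 1/12*pi_3 + 1/6*pi_4
  pi_2 = 1/12*pi_0 + 5/12*pi_1 + 5/12*pi_2 + 1/4*pi_3 + 1/3*pi_4
  pi_3 = 1/3*pi_0 + 1/12*pi_1 + 1/12*pi_2 + 5/12*pi_3 + 1/4*pi_4
  pi_4 = 1/12*pi_0 + 1/12*pi_1 + 1/6*pi_2 + 1/6*pi_3 + 1/6*pi_4
with normalization: pi_0 + pi_1 + pi_2 + pi_3 + pi_4 = 1.

Using the first 4 balance equations plus normalization, the linear system A*pi = b is:
  [-3/4, 1/3, 1/6, 1/12, 1/12] . pi = 0
  [1/4, -11/12, 1/6, 1/12, 1/6] . pi = 0
  [1/12, 5/12, -7/12, 1/4, 1/3] . pi = 0
  [1/3, 1/12, 1/12, -7/12, 1/4] . pi = 0
  [1, 1, 1, 1, 1] . pi = 1

Solving yields:
  pi_0 = 2447/13913
  pi_1 = 2087/13913
  pi_2 = 4296/13913
  pi_3 = 3142/13913
  pi_4 = 1941/13913

Verification (pi * P):
  2447/13913*1/4 + 2087/13913*1/3 + 4296/13913*1/6 + 3142/13913*1/12 + 1941/13913*1/12 = 2447/13913 = pi_0  (ok)
  2447/13913*1/4 + 2087/13913*1/12 + 4296/13913*1/6 + 3142/13913*1/12 + 1941/13913*1/6 = 2087/13913 = pi_1  (ok)
  2447/13913*1/12 + 2087/13913*5/12 + 4296/13913*5/12 + 3142/13913*1/4 + 1941/13913*1/3 = 4296/13913 = pi_2  (ok)
  2447/13913*1/3 + 2087/13913*1/12 + 4296/13913*1/12 + 3142/13913*5/12 + 1941/13913*1/4 = 3142/13913 = pi_3  (ok)
  2447/13913*1/12 + 2087/13913*1/12 + 4296/13913*1/6 + 3142/13913*1/6 + 1941/13913*1/6 = 1941/13913 = pi_4  (ok)

Answer: 2447/13913 2087/13913 4296/13913 3142/13913 1941/13913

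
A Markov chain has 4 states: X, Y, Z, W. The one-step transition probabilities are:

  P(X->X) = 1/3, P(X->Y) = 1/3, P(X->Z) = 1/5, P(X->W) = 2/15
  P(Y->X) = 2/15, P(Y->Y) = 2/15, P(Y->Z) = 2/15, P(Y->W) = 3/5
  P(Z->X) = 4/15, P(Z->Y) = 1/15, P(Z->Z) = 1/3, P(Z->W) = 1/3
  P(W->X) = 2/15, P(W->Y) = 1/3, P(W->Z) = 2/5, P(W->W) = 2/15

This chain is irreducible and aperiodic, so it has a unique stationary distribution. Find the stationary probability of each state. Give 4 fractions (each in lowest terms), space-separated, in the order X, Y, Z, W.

Answer: 60/281 121/562 79/281 163/562

Derivation:
The stationary distribution satisfies pi = pi * P, i.e.:
  pi_X = 1/3*pi_X + 2/15*pi_Y + 4/15*pi_Z + 2/15*pi_W
  pi_Y = 1/3*pi_X + 2/15*pi_Y + 1/15*pi_Z + 1/3*pi_W
  pi_Z = 1/5*pi_X + 2/15*pi_Y + 1/3*pi_Z + 2/5*pi_W
  pi_W = 2/15*pi_X + 3/5*pi_Y + 1/3*pi_Z + 2/15*pi_W
with normalization: pi_X + pi_Y + pi_Z + pi_W = 1.

Using the first 3 balance equations plus normalization, the linear system A*pi = b is:
  [-2/3, 2/15, 4/15, 2/15] . pi = 0
  [1/3, -13/15, 1/15, 1/3] . pi = 0
  [1/5, 2/15, -2/3, 2/5] . pi = 0
  [1, 1, 1, 1] . pi = 1

Solving yields:
  pi_X = 60/281
  pi_Y = 121/562
  pi_Z = 79/281
  pi_W = 163/562

Verification (pi * P):
  60/281*1/3 + 121/562*2/15 + 79/281*4/15 + 163/562*2/15 = 60/281 = pi_X  (ok)
  60/281*1/3 + 121/562*2/15 + 79/281*1/15 + 163/562*1/3 = 121/562 = pi_Y  (ok)
  60/281*1/5 + 121/562*2/15 + 79/281*1/3 + 163/562*2/5 = 79/281 = pi_Z  (ok)
  60/281*2/15 + 121/562*3/5 + 79/281*1/3 + 163/562*2/15 = 163/562 = pi_W  (ok)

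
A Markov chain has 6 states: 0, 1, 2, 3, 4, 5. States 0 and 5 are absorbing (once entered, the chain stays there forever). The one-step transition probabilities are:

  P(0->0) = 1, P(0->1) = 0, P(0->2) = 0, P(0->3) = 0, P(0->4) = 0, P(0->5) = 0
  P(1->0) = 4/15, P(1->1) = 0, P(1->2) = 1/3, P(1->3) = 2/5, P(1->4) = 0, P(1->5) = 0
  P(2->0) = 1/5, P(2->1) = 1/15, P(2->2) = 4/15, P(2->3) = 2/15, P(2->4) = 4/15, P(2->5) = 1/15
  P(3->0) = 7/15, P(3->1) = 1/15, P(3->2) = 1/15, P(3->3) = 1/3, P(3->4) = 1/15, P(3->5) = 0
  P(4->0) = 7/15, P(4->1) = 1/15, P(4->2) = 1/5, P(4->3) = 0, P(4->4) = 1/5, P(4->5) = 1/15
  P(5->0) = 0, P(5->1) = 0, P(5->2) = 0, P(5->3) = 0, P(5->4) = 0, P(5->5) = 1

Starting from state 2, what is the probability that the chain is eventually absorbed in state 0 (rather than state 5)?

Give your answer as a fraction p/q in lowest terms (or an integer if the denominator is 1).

Answer: 2231/2620

Derivation:
Let a_i = P(absorbed in 0 | start in state i).
Boundary conditions: a_0 = 1, a_5 = 0.
For each transient state i, a_i = sum_j P(i->j) * a_j:
  a_1 = 4/15*a_0 + 0*a_1 + 1/3*a_2 + 2/5*a_3 + 0*a_4 + 0*a_5
  a_2 = 1/5*a_0 + 1/15*a_1 + 4/15*a_2 + 2/15*a_3 + 4/15*a_4 + 1/15*a_5
  a_3 = 7/15*a_0 + 1/15*a_1 + 1/15*a_2 + 1/3*a_3 + 1/15*a_4 + 0*a_5
  a_4 = 7/15*a_0 + 1/15*a_1 + 1/5*a_2 + 0*a_3 + 1/5*a_4 + 1/15*a_5

Substituting a_0 = 1 and a_5 = 0, rearrange to (I - Q) a = r where r[i] = P(i -> 0):
  [1, -1/3, -2/5, 0] . (a_1, a_2, a_3, a_4) = 4/15
  [-1/15, 11/15, -2/15, -4/15] . (a_1, a_2, a_3, a_4) = 1/5
  [-1/15, -1/15, 2/3, -1/15] . (a_1, a_2, a_3, a_4) = 7/15
  [-1/15, -1/5, 0, 4/5] . (a_1, a_2, a_3, a_4) = 7/15

Solving yields:
  a_1 = 491/524
  a_2 = 2231/2620
  a_3 = 1519/1572
  a_4 = 1718/1965

Starting state is 2, so the absorption probability is a_2 = 2231/2620.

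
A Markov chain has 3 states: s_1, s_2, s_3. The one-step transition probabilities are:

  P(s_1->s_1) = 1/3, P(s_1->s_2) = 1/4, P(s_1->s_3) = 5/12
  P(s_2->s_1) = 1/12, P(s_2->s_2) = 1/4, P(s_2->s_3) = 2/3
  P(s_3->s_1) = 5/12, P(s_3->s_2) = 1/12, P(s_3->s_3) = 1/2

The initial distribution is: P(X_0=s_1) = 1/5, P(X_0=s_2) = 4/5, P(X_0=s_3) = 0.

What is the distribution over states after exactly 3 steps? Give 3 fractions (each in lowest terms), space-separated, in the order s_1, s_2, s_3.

Propagating the distribution step by step (d_{t+1} = d_t * P):
d_0 = (s_1=1/5, s_2=4/5, s_3=0)
  d_1[s_1] = 1/5*1/3 + 4/5*1/12 + 0*5/12 = 2/15
  d_1[s_2] = 1/5*1/4 + 4/5*1/4 + 0*1/12 = 1/4
  d_1[s_3] = 1/5*5/12 + 4/5*2/3 + 0*1/2 = 37/60
d_1 = (s_1=2/15, s_2=1/4, s_3=37/60)
  d_2[s_1] = 2/15*1/3 + 1/4*1/12 + 37/60*5/12 = 29/90
  d_2[s_2] = 2/15*1/4 + 1/4*1/4 + 37/60*1/12 = 53/360
  d_2[s_3] = 2/15*5/12 + 1/4*2/3 + 37/60*1/2 = 191/360
d_2 = (s_1=29/90, s_2=53/360, s_3=191/360)
  d_3[s_1] = 29/90*1/3 + 53/360*1/12 + 191/360*5/12 = 46/135
  d_3[s_2] = 29/90*1/4 + 53/360*1/4 + 191/360*1/12 = 349/2160
  d_3[s_3] = 29/90*5/12 + 53/360*2/3 + 191/360*1/2 = 215/432
d_3 = (s_1=46/135, s_2=349/2160, s_3=215/432)

Answer: 46/135 349/2160 215/432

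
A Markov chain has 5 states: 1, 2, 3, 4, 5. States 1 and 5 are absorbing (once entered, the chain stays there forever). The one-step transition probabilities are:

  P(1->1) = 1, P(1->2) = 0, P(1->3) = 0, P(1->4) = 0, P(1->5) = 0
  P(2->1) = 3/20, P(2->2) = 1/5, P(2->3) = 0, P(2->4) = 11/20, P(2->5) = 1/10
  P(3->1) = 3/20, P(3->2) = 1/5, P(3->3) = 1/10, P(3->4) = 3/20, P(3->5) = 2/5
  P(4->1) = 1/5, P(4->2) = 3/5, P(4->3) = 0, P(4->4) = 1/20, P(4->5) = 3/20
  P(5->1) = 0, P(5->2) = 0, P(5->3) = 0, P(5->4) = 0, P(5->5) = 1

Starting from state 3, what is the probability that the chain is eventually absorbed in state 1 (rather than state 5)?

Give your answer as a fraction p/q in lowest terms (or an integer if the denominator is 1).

Answer: 305/774

Derivation:
Let a_i = P(absorbed in 1 | start in state i).
Boundary conditions: a_1 = 1, a_5 = 0.
For each transient state i, a_i = sum_j P(i->j) * a_j:
  a_2 = 3/20*a_1 + 1/5*a_2 + 0*a_3 + 11/20*a_4 + 1/10*a_5
  a_3 = 3/20*a_1 + 1/5*a_2 + 1/10*a_3 + 3/20*a_4 + 2/5*a_5
  a_4 = 1/5*a_1 + 3/5*a_2 + 0*a_3 + 1/20*a_4 + 3/20*a_5

Substituting a_1 = 1 and a_5 = 0, rearrange to (I - Q) a = r where r[i] = P(i -> 1):
  [4/5, 0, -11/20] . (a_2, a_3, a_4) = 3/20
  [-1/5, 9/10, -3/20] . (a_2, a_3, a_4) = 3/20
  [-3/5, 0, 19/20] . (a_2, a_3, a_4) = 1/5

Solving yields:
  a_2 = 101/172
  a_3 = 305/774
  a_4 = 25/43

Starting state is 3, so the absorption probability is a_3 = 305/774.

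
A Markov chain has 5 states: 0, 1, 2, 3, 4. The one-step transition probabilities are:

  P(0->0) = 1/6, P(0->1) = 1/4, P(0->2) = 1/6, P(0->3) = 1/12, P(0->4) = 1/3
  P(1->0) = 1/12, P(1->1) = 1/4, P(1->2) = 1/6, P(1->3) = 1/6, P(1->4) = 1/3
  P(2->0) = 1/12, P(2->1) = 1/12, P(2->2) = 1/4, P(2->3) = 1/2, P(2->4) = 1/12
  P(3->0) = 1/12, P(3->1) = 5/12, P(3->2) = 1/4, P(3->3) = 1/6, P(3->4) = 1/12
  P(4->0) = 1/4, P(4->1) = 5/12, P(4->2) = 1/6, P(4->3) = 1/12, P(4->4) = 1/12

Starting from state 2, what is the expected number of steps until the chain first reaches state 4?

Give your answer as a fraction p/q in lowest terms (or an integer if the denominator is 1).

Answer: 5808/955

Derivation:
Let h_i = expected steps to first reach 4 from state i.
Boundary: h_4 = 0.
First-step equations for the other states:
  h_0 = 1 + 1/6*h_0 + 1/4*h_1 + 1/6*h_2 + 1/12*h_3 + 1/3*h_4
  h_1 = 1 + 1/12*h_0 + 1/4*h_1 + 1/6*h_2 + 1/6*h_3 + 1/3*h_4
  h_2 = 1 + 1/12*h_0 + 1/12*h_1 + 1/4*h_2 + 1/2*h_3 + 1/12*h_4
  h_3 = 1 + 1/12*h_0 + 5/12*h_1 + 1/4*h_2 + 1/6*h_3 + 1/12*h_4

Substituting h_4 = 0 and rearranging gives the linear system (I - Q) h = 1:
  [5/6, -1/4, -1/6, -1/12] . (h_0, h_1, h_2, h_3) = 1
  [-1/12, 3/4, -1/6, -1/6] . (h_0, h_1, h_2, h_3) = 1
  [-1/12, -1/12, 3/4, -1/2] . (h_0, h_1, h_2, h_3) = 1
  [-1/12, -5/12, -1/4, 5/6] . (h_0, h_1, h_2, h_3) = 1

Solving yields:
  h_0 = 4116/955
  h_1 = 4224/955
  h_2 = 5808/955
  h_3 = 5412/955

Starting state is 2, so the expected hitting time is h_2 = 5808/955.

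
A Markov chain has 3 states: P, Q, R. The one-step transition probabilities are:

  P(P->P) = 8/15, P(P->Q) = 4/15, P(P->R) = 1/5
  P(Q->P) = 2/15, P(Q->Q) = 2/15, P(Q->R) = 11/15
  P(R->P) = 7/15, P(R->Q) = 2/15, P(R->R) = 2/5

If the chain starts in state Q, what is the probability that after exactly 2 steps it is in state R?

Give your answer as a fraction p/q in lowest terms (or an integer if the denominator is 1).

Computing P^2 by repeated multiplication:
P^1 =
  P: [8/15, 4/15, 1/5]
  Q: [2/15, 2/15, 11/15]
  R: [7/15, 2/15, 2/5]
P^2 =
  P: [31/75, 46/225, 86/225]
  Q: [97/225, 34/225, 94/225]
  R: [34/75, 44/225, 79/225]

(P^2)[Q -> R] = 94/225

Answer: 94/225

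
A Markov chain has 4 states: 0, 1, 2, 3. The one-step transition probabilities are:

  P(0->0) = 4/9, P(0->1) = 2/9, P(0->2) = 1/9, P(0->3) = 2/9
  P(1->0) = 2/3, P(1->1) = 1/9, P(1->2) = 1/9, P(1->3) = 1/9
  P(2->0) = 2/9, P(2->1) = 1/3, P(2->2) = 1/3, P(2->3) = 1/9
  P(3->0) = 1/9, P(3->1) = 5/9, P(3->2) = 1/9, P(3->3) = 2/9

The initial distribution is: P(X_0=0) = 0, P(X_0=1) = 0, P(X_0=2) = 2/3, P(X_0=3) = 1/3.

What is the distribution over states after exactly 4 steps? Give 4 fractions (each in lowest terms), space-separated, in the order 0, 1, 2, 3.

Propagating the distribution step by step (d_{t+1} = d_t * P):
d_0 = (0=0, 1=0, 2=2/3, 3=1/3)
  d_1[0] = 0*4/9 + 0*2/3 + 2/3*2/9 + 1/3*1/9 = 5/27
  d_1[1] = 0*2/9 + 0*1/9 + 2/3*1/3 + 1/3*5/9 = 11/27
  d_1[2] = 0*1/9 + 0*1/9 + 2/3*1/3 + 1/3*1/9 = 7/27
  d_1[3] = 0*2/9 + 0*1/9 + 2/3*1/9 + 1/3*2/9 = 4/27
d_1 = (0=5/27, 1=11/27, 2=7/27, 3=4/27)
  d_2[0] = 5/27*4/9 + 11/27*2/3 + 7/27*2/9 + 4/27*1/9 = 104/243
  d_2[1] = 5/27*2/9 + 11/27*1/9 + 7/27*1/3 + 4/27*5/9 = 62/243
  d_2[2] = 5/27*1/9 + 11/27*1/9 + 7/27*1/3 + 4/27*1/9 = 41/243
  d_2[3] = 5/27*2/9 + 11/27*1/9 + 7/27*1/9 + 4/27*2/9 = 4/27
d_2 = (0=104/243, 1=62/243, 2=41/243, 3=4/27)
  d_3[0] = 104/243*4/9 + 62/243*2/3 + 41/243*2/9 + 4/27*1/9 = 302/729
  d_3[1] = 104/243*2/9 + 62/243*1/9 + 41/243*1/3 + 4/27*5/9 = 191/729
  d_3[2] = 104/243*1/9 + 62/243*1/9 + 41/243*1/3 + 4/27*1/9 = 325/2187
  d_3[3] = 104/243*2/9 + 62/243*1/9 + 41/243*1/9 + 4/27*2/9 = 383/2187
d_3 = (0=302/729, 1=191/729, 2=325/2187, 3=383/2187)
  d_4[0] = 302/729*4/9 + 191/729*2/3 + 325/2187*2/9 + 383/2187*1/9 = 8095/19683
  d_4[1] = 302/729*2/9 + 191/729*1/9 + 325/2187*1/3 + 383/2187*5/9 = 5275/19683
  d_4[2] = 302/729*1/9 + 191/729*1/9 + 325/2187*1/3 + 383/2187*1/9 = 2837/19683
  d_4[3] = 302/729*2/9 + 191/729*1/9 + 325/2187*1/9 + 383/2187*2/9 = 3476/19683
d_4 = (0=8095/19683, 1=5275/19683, 2=2837/19683, 3=3476/19683)

Answer: 8095/19683 5275/19683 2837/19683 3476/19683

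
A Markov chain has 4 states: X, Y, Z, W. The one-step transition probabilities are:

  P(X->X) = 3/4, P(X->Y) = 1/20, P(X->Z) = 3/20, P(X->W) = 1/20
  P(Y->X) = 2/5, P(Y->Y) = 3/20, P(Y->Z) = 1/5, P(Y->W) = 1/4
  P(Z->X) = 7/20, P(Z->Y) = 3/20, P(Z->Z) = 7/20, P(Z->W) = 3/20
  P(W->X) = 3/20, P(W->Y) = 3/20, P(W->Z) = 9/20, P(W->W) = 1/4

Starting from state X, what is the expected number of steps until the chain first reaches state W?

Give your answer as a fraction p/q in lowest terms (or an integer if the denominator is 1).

Let h_i = expected steps to first reach W from state i.
Boundary: h_W = 0.
First-step equations for the other states:
  h_X = 1 + 3/4*h_X + 1/20*h_Y + 3/20*h_Z + 1/20*h_W
  h_Y = 1 + 2/5*h_X + 3/20*h_Y + 1/5*h_Z + 1/4*h_W
  h_Z = 1 + 7/20*h_X + 3/20*h_Y + 7/20*h_Z + 3/20*h_W

Substituting h_W = 0 and rearranging gives the linear system (I - Q) h = 1:
  [1/4, -1/20, -3/20] . (h_X, h_Y, h_Z) = 1
  [-2/5, 17/20, -1/5] . (h_X, h_Y, h_Z) = 1
  [-7/20, -3/20, 13/20] . (h_X, h_Y, h_Z) = 1

Solving yields:
  h_X = 130/11
  h_Y = 100/11
  h_Z = 10

Starting state is X, so the expected hitting time is h_X = 130/11.

Answer: 130/11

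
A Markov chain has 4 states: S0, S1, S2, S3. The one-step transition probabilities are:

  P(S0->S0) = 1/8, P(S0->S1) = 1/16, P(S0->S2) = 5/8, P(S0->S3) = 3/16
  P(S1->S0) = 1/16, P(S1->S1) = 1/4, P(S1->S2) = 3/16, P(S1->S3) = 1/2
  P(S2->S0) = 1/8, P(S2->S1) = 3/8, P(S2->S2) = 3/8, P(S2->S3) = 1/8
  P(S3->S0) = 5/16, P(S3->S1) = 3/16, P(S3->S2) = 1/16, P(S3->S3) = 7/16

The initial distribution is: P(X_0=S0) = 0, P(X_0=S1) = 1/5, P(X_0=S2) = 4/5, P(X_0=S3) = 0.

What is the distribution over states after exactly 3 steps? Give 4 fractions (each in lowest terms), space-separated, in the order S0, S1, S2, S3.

Answer: 87/512 4867/20480 2661/10240 6811/20480

Derivation:
Propagating the distribution step by step (d_{t+1} = d_t * P):
d_0 = (S0=0, S1=1/5, S2=4/5, S3=0)
  d_1[S0] = 0*1/8 + 1/5*1/16 + 4/5*1/8 + 0*5/16 = 9/80
  d_1[S1] = 0*1/16 + 1/5*1/4 + 4/5*3/8 + 0*3/16 = 7/20
  d_1[S2] = 0*5/8 + 1/5*3/16 + 4/5*3/8 + 0*1/16 = 27/80
  d_1[S3] = 0*3/16 + 1/5*1/2 + 4/5*1/8 + 0*7/16 = 1/5
d_1 = (S0=9/80, S1=7/20, S2=27/80, S3=1/5)
  d_2[S0] = 9/80*1/8 + 7/20*1/16 + 27/80*1/8 + 1/5*5/16 = 9/64
  d_2[S1] = 9/80*1/16 + 7/20*1/4 + 27/80*3/8 + 1/5*3/16 = 331/1280
  d_2[S2] = 9/80*5/8 + 7/20*3/16 + 27/80*3/8 + 1/5*1/16 = 11/40
  d_2[S3] = 9/80*3/16 + 7/20*1/2 + 27/80*1/8 + 1/5*7/16 = 417/1280
d_2 = (S0=9/64, S1=331/1280, S2=11/40, S3=417/1280)
  d_3[S0] = 9/64*1/8 + 331/1280*1/16 + 11/40*1/8 + 417/1280*5/16 = 87/512
  d_3[S1] = 9/64*1/16 + 331/1280*1/4 + 11/40*3/8 + 417/1280*3/16 = 4867/20480
  d_3[S2] = 9/64*5/8 + 331/1280*3/16 + 11/40*3/8 + 417/1280*1/16 = 2661/10240
  d_3[S3] = 9/64*3/16 + 331/1280*1/2 + 11/40*1/8 + 417/1280*7/16 = 6811/20480
d_3 = (S0=87/512, S1=4867/20480, S2=2661/10240, S3=6811/20480)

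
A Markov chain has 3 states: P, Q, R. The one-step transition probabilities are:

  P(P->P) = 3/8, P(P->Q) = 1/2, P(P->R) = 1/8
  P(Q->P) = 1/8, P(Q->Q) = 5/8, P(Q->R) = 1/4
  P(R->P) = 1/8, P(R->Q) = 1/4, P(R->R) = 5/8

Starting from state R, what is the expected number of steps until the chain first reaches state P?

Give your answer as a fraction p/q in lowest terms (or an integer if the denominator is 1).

Answer: 8

Derivation:
Let h_i = expected steps to first reach P from state i.
Boundary: h_P = 0.
First-step equations for the other states:
  h_Q = 1 + 1/8*h_P + 5/8*h_Q + 1/4*h_R
  h_R = 1 + 1/8*h_P + 1/4*h_Q + 5/8*h_R

Substituting h_P = 0 and rearranging gives the linear system (I - Q) h = 1:
  [3/8, -1/4] . (h_Q, h_R) = 1
  [-1/4, 3/8] . (h_Q, h_R) = 1

Solving yields:
  h_Q = 8
  h_R = 8

Starting state is R, so the expected hitting time is h_R = 8.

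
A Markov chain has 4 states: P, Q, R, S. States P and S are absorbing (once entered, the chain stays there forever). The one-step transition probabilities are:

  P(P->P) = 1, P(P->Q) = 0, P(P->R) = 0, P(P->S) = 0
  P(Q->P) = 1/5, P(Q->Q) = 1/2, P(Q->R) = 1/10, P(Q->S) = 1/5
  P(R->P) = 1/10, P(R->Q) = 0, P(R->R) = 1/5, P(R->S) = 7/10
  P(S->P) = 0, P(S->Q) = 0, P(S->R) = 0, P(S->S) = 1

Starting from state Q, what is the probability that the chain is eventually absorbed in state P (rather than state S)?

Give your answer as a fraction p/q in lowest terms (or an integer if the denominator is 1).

Let a_i = P(absorbed in P | start in state i).
Boundary conditions: a_P = 1, a_S = 0.
For each transient state i, a_i = sum_j P(i->j) * a_j:
  a_Q = 1/5*a_P + 1/2*a_Q + 1/10*a_R + 1/5*a_S
  a_R = 1/10*a_P + 0*a_Q + 1/5*a_R + 7/10*a_S

Substituting a_P = 1 and a_S = 0, rearrange to (I - Q) a = r where r[i] = P(i -> P):
  [1/2, -1/10] . (a_Q, a_R) = 1/5
  [0, 4/5] . (a_Q, a_R) = 1/10

Solving yields:
  a_Q = 17/40
  a_R = 1/8

Starting state is Q, so the absorption probability is a_Q = 17/40.

Answer: 17/40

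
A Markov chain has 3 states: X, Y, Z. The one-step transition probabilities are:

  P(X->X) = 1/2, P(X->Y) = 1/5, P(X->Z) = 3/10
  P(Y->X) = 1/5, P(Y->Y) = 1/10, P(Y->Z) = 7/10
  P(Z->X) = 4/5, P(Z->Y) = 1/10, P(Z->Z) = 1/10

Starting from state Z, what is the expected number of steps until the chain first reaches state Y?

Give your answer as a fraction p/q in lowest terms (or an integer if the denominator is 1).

Let h_i = expected steps to first reach Y from state i.
Boundary: h_Y = 0.
First-step equations for the other states:
  h_X = 1 + 1/2*h_X + 1/5*h_Y + 3/10*h_Z
  h_Z = 1 + 4/5*h_X + 1/10*h_Y + 1/10*h_Z

Substituting h_Y = 0 and rearranging gives the linear system (I - Q) h = 1:
  [1/2, -3/10] . (h_X, h_Z) = 1
  [-4/5, 9/10] . (h_X, h_Z) = 1

Solving yields:
  h_X = 40/7
  h_Z = 130/21

Starting state is Z, so the expected hitting time is h_Z = 130/21.

Answer: 130/21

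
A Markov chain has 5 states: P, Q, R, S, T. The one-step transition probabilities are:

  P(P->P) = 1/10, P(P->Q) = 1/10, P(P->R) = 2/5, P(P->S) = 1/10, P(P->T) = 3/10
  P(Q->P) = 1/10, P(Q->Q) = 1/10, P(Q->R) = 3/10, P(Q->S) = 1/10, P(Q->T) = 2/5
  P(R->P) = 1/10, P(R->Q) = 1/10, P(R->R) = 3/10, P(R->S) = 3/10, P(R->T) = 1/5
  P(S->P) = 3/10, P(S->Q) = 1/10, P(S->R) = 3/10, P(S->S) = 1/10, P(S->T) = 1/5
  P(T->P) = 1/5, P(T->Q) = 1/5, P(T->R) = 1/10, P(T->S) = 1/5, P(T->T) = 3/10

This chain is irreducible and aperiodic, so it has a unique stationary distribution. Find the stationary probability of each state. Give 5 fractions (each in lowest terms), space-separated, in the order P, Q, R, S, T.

Answer: 55/338 343/2704 355/1352 485/2704 363/1352

Derivation:
The stationary distribution satisfies pi = pi * P, i.e.:
  pi_P = 1/10*pi_P + 1/10*pi_Q + 1/10*pi_R + 3/10*pi_S + 1/5*pi_T
  pi_Q = 1/10*pi_P + 1/10*pi_Q + 1/10*pi_R + 1/10*pi_S + 1/5*pi_T
  pi_R = 2/5*pi_P + 3/10*pi_Q + 3/10*pi_R + 3/10*pi_S + 1/10*pi_T
  pi_S = 1/10*pi_P + 1/10*pi_Q + 3/10*pi_R + 1/10*pi_S + 1/5*pi_T
  pi_T = 3/10*pi_P + 2/5*pi_Q + 1/5*pi_R + 1/5*pi_S + 3/10*pi_T
with normalization: pi_P + pi_Q + pi_R + pi_S + pi_T = 1.

Using the first 4 balance equations plus normalization, the linear system A*pi = b is:
  [-9/10, 1/10, 1/10, 3/10, 1/5] . pi = 0
  [1/10, -9/10, 1/10, 1/10, 1/5] . pi = 0
  [2/5, 3/10, -7/10, 3/10, 1/10] . pi = 0
  [1/10, 1/10, 3/10, -9/10, 1/5] . pi = 0
  [1, 1, 1, 1, 1] . pi = 1

Solving yields:
  pi_P = 55/338
  pi_Q = 343/2704
  pi_R = 355/1352
  pi_S = 485/2704
  pi_T = 363/1352

Verification (pi * P):
  55/338*1/10 + 343/2704*1/10 + 355/1352*1/10 + 485/2704*3/10 + 363/1352*1/5 = 55/338 = pi_P  (ok)
  55/338*1/10 + 343/2704*1/10 + 355/1352*1/10 + 485/2704*1/10 + 363/1352*1/5 = 343/2704 = pi_Q  (ok)
  55/338*2/5 + 343/2704*3/10 + 355/1352*3/10 + 485/2704*3/10 + 363/1352*1/10 = 355/1352 = pi_R  (ok)
  55/338*1/10 + 343/2704*1/10 + 355/1352*3/10 + 485/2704*1/10 + 363/1352*1/5 = 485/2704 = pi_S  (ok)
  55/338*3/10 + 343/2704*2/5 + 355/1352*1/5 + 485/2704*1/5 + 363/1352*3/10 = 363/1352 = pi_T  (ok)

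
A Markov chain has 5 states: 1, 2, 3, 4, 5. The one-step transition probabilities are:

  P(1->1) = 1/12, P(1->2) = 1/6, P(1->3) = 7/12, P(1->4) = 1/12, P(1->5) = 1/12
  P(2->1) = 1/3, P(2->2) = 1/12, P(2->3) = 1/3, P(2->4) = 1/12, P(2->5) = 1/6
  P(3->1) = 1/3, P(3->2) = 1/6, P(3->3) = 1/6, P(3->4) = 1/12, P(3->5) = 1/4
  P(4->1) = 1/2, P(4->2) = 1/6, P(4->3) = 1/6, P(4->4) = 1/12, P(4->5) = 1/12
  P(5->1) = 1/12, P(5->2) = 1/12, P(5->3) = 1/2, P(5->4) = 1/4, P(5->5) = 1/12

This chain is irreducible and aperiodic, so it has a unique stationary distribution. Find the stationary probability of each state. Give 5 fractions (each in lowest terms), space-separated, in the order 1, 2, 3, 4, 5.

Answer: 1019/4066 2311/16264 11245/32528 3539/32528 2485/16264

Derivation:
The stationary distribution satisfies pi = pi * P, i.e.:
  pi_1 = 1/12*pi_1 + 1/3*pi_2 + 1/3*pi_3 + 1/2*pi_4 + 1/12*pi_5
  pi_2 = 1/6*pi_1 + 1/12*pi_2 + 1/6*pi_3 + 1/6*pi_4 + 1/12*pi_5
  pi_3 = 7/12*pi_1 + 1/3*pi_2 + 1/6*pi_3 + 1/6*pi_4 + 1/2*pi_5
  pi_4 = 1/12*pi_1 + 1/12*pi_2 + 1/12*pi_3 + 1/12*pi_4 + 1/4*pi_5
  pi_5 = 1/12*pi_1 + 1/6*pi_2 + 1/4*pi_3 + 1/12*pi_4 + 1/12*pi_5
with normalization: pi_1 + pi_2 + pi_3 + pi_4 + pi_5 = 1.

Using the first 4 balance equations plus normalization, the linear system A*pi = b is:
  [-11/12, 1/3, 1/3, 1/2, 1/12] . pi = 0
  [1/6, -11/12, 1/6, 1/6, 1/12] . pi = 0
  [7/12, 1/3, -5/6, 1/6, 1/2] . pi = 0
  [1/12, 1/12, 1/12, -11/12, 1/4] . pi = 0
  [1, 1, 1, 1, 1] . pi = 1

Solving yields:
  pi_1 = 1019/4066
  pi_2 = 2311/16264
  pi_3 = 11245/32528
  pi_4 = 3539/32528
  pi_5 = 2485/16264

Verification (pi * P):
  1019/4066*1/12 + 2311/16264*1/3 + 11245/32528*1/3 + 3539/32528*1/2 + 2485/16264*1/12 = 1019/4066 = pi_1  (ok)
  1019/4066*1/6 + 2311/16264*1/12 + 11245/32528*1/6 + 3539/32528*1/6 + 2485/16264*1/12 = 2311/16264 = pi_2  (ok)
  1019/4066*7/12 + 2311/16264*1/3 + 11245/32528*1/6 + 3539/32528*1/6 + 2485/16264*1/2 = 11245/32528 = pi_3  (ok)
  1019/4066*1/12 + 2311/16264*1/12 + 11245/32528*1/12 + 3539/32528*1/12 + 2485/16264*1/4 = 3539/32528 = pi_4  (ok)
  1019/4066*1/12 + 2311/16264*1/6 + 11245/32528*1/4 + 3539/32528*1/12 + 2485/16264*1/12 = 2485/16264 = pi_5  (ok)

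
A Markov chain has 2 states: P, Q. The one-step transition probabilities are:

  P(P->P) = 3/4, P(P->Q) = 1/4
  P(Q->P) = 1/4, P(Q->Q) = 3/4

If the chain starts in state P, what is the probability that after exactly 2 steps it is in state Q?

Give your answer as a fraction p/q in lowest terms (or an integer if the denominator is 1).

Computing P^2 by repeated multiplication:
P^1 =
  P: [3/4, 1/4]
  Q: [1/4, 3/4]
P^2 =
  P: [5/8, 3/8]
  Q: [3/8, 5/8]

(P^2)[P -> Q] = 3/8

Answer: 3/8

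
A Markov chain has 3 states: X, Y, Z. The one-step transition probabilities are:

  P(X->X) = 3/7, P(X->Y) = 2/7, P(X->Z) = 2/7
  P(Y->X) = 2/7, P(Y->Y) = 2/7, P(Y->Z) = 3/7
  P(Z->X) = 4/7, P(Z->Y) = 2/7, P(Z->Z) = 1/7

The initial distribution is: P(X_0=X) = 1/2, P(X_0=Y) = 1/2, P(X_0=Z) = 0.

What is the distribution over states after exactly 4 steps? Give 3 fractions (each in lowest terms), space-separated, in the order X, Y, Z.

Propagating the distribution step by step (d_{t+1} = d_t * P):
d_0 = (X=1/2, Y=1/2, Z=0)
  d_1[X] = 1/2*3/7 + 1/2*2/7 + 0*4/7 = 5/14
  d_1[Y] = 1/2*2/7 + 1/2*2/7 + 0*2/7 = 2/7
  d_1[Z] = 1/2*2/7 + 1/2*3/7 + 0*1/7 = 5/14
d_1 = (X=5/14, Y=2/7, Z=5/14)
  d_2[X] = 5/14*3/7 + 2/7*2/7 + 5/14*4/7 = 43/98
  d_2[Y] = 5/14*2/7 + 2/7*2/7 + 5/14*2/7 = 2/7
  d_2[Z] = 5/14*2/7 + 2/7*3/7 + 5/14*1/7 = 27/98
d_2 = (X=43/98, Y=2/7, Z=27/98)
  d_3[X] = 43/98*3/7 + 2/7*2/7 + 27/98*4/7 = 293/686
  d_3[Y] = 43/98*2/7 + 2/7*2/7 + 27/98*2/7 = 2/7
  d_3[Z] = 43/98*2/7 + 2/7*3/7 + 27/98*1/7 = 197/686
d_3 = (X=293/686, Y=2/7, Z=197/686)
  d_4[X] = 293/686*3/7 + 2/7*2/7 + 197/686*4/7 = 2059/4802
  d_4[Y] = 293/686*2/7 + 2/7*2/7 + 197/686*2/7 = 2/7
  d_4[Z] = 293/686*2/7 + 2/7*3/7 + 197/686*1/7 = 1371/4802
d_4 = (X=2059/4802, Y=2/7, Z=1371/4802)

Answer: 2059/4802 2/7 1371/4802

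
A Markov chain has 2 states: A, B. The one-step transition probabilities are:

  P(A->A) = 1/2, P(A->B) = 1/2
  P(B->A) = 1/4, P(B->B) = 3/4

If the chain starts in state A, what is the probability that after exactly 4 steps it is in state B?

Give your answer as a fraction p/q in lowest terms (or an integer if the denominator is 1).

Computing P^4 by repeated multiplication:
P^1 =
  A: [1/2, 1/2]
  B: [1/4, 3/4]
P^2 =
  A: [3/8, 5/8]
  B: [5/16, 11/16]
P^3 =
  A: [11/32, 21/32]
  B: [21/64, 43/64]
P^4 =
  A: [43/128, 85/128]
  B: [85/256, 171/256]

(P^4)[A -> B] = 85/128

Answer: 85/128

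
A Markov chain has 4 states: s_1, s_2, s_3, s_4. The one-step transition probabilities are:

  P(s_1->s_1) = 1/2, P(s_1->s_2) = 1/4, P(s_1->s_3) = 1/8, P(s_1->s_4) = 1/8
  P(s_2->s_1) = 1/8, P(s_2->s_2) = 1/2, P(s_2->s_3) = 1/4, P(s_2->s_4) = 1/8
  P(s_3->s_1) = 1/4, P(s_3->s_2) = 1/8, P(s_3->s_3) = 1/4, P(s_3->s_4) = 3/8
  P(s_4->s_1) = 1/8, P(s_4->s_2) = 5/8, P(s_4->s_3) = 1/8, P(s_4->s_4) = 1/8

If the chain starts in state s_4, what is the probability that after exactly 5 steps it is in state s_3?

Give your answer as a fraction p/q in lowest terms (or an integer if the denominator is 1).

Computing P^5 by repeated multiplication:
P^1 =
  s_1: [1/2, 1/4, 1/8, 1/8]
  s_2: [1/8, 1/2, 1/4, 1/8]
  s_3: [1/4, 1/8, 1/4, 3/8]
  s_4: [1/8, 5/8, 1/8, 1/8]
P^2 =
  s_1: [21/64, 11/32, 11/64, 5/32]
  s_2: [13/64, 25/64, 7/32, 3/16]
  s_3: [1/4, 25/64, 11/64, 3/16]
  s_4: [3/16, 7/16, 7/32, 5/32]
P^3 =
  s_1: [69/256, 191/512, 97/512, 43/256]
  s_2: [117/512, 25/64, 103/512, 23/128]
  s_3: [123/512, 203/512, 25/128, 43/256]
  s_4: [57/256, 25/64, 53/256, 23/128]
P^4 =
  s_1: [1023/4096, 1567/4096, 25/128, 353/2048]
  s_2: [483/2048, 1597/4096, 815/4096, 359/2048]
  s_3: [981/4096, 397/1024, 815/4096, 89/512]
  s_4: [15/64, 797/2048, 409/2048, 181/1024]
P^5 =
  s_1: [7965/32768, 3161/8192, 6463/32768, 89/512]
  s_2: [7809/32768, 12725/32768, 1627/8192, 2863/16384]
  s_3: [3927/16384, 12689/32768, 6499/32768, 2863/16384]
  s_4: [3897/16384, 6367/16384, 1627/8192, 1433/8192]

(P^5)[s_4 -> s_3] = 1627/8192

Answer: 1627/8192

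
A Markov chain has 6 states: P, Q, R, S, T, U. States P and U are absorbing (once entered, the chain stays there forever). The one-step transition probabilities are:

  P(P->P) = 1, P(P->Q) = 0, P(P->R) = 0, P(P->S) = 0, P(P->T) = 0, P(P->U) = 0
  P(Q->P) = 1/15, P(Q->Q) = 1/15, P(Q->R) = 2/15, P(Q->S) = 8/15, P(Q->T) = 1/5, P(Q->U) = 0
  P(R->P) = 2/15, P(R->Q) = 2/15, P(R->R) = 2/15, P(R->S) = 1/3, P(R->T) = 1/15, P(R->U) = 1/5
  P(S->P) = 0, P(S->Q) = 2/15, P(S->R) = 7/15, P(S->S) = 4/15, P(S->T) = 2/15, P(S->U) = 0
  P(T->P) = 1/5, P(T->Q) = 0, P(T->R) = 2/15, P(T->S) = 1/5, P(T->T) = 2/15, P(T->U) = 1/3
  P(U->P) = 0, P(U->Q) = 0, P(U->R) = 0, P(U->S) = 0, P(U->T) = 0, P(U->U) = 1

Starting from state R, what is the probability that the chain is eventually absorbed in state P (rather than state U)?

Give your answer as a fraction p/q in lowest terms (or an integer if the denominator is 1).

Let a_i = P(absorbed in P | start in state i).
Boundary conditions: a_P = 1, a_U = 0.
For each transient state i, a_i = sum_j P(i->j) * a_j:
  a_Q = 1/15*a_P + 1/15*a_Q + 2/15*a_R + 8/15*a_S + 1/5*a_T + 0*a_U
  a_R = 2/15*a_P + 2/15*a_Q + 2/15*a_R + 1/3*a_S + 1/15*a_T + 1/5*a_U
  a_S = 0*a_P + 2/15*a_Q + 7/15*a_R + 4/15*a_S + 2/15*a_T + 0*a_U
  a_T = 1/5*a_P + 0*a_Q + 2/15*a_R + 1/5*a_S + 2/15*a_T + 1/3*a_U

Substituting a_P = 1 and a_U = 0, rearrange to (I - Q) a = r where r[i] = P(i -> P):
  [14/15, -2/15, -8/15, -1/5] . (a_Q, a_R, a_S, a_T) = 1/15
  [-2/15, 13/15, -1/3, -1/15] . (a_Q, a_R, a_S, a_T) = 2/15
  [-2/15, -7/15, 11/15, -2/15] . (a_Q, a_R, a_S, a_T) = 0
  [0, -2/15, -1/5, 13/15] . (a_Q, a_R, a_S, a_T) = 1/5

Solving yields:
  a_Q = 5479/12118
  a_R = 2506/6059
  a_S = 2523/6059
  a_T = 2366/6059

Starting state is R, so the absorption probability is a_R = 2506/6059.

Answer: 2506/6059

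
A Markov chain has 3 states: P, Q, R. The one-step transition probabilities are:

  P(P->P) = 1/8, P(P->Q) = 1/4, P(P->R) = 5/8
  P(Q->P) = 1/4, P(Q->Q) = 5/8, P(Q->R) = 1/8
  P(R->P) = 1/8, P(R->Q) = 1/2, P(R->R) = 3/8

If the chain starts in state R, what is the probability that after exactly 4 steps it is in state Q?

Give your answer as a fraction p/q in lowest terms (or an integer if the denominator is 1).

Computing P^4 by repeated multiplication:
P^1 =
  P: [1/8, 1/4, 5/8]
  Q: [1/4, 5/8, 1/8]
  R: [1/8, 1/2, 3/8]
P^2 =
  P: [5/32, 1/2, 11/32]
  Q: [13/64, 33/64, 9/32]
  R: [3/16, 17/32, 9/32]
P^3 =
  P: [3/16, 67/128, 37/128]
  Q: [97/512, 263/512, 19/64]
  R: [49/256, 133/256, 37/128]
P^4 =
  P: [195/1024, 531/1024, 149/512]
  Q: [775/4096, 2117/4096, 301/1024]
  R: [389/2048, 1059/2048, 75/256]

(P^4)[R -> Q] = 1059/2048

Answer: 1059/2048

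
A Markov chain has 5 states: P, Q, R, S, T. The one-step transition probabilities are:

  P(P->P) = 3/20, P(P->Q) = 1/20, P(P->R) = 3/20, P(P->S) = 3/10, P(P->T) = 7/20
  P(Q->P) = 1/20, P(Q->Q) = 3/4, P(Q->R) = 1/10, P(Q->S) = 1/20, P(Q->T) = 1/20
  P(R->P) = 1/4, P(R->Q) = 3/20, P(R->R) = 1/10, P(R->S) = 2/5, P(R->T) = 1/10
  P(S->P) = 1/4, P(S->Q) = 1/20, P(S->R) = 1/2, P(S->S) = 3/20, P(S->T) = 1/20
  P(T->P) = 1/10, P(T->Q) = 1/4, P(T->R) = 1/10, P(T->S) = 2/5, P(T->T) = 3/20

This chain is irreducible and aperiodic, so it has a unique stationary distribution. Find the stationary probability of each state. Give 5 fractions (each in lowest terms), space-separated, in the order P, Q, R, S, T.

Answer: 6110/39497 24541/78994 7741/39497 17429/78994 4661/39497

Derivation:
The stationary distribution satisfies pi = pi * P, i.e.:
  pi_P = 3/20*pi_P + 1/20*pi_Q + 1/4*pi_R + 1/4*pi_S + 1/10*pi_T
  pi_Q = 1/20*pi_P + 3/4*pi_Q + 3/20*pi_R + 1/20*pi_S + 1/4*pi_T
  pi_R = 3/20*pi_P + 1/10*pi_Q + 1/10*pi_R + 1/2*pi_S + 1/10*pi_T
  pi_S = 3/10*pi_P + 1/20*pi_Q + 2/5*pi_R + 3/20*pi_S + 2/5*pi_T
  pi_T = 7/20*pi_P + 1/20*pi_Q + 1/10*pi_R + 1/20*pi_S + 3/20*pi_T
with normalization: pi_P + pi_Q + pi_R + pi_S + pi_T = 1.

Using the first 4 balance equations plus normalization, the linear system A*pi = b is:
  [-17/20, 1/20, 1/4, 1/4, 1/10] . pi = 0
  [1/20, -1/4, 3/20, 1/20, 1/4] . pi = 0
  [3/20, 1/10, -9/10, 1/2, 1/10] . pi = 0
  [3/10, 1/20, 2/5, -17/20, 2/5] . pi = 0
  [1, 1, 1, 1, 1] . pi = 1

Solving yields:
  pi_P = 6110/39497
  pi_Q = 24541/78994
  pi_R = 7741/39497
  pi_S = 17429/78994
  pi_T = 4661/39497

Verification (pi * P):
  6110/39497*3/20 + 24541/78994*1/20 + 7741/39497*1/4 + 17429/78994*1/4 + 4661/39497*1/10 = 6110/39497 = pi_P  (ok)
  6110/39497*1/20 + 24541/78994*3/4 + 7741/39497*3/20 + 17429/78994*1/20 + 4661/39497*1/4 = 24541/78994 = pi_Q  (ok)
  6110/39497*3/20 + 24541/78994*1/10 + 7741/39497*1/10 + 17429/78994*1/2 + 4661/39497*1/10 = 7741/39497 = pi_R  (ok)
  6110/39497*3/10 + 24541/78994*1/20 + 7741/39497*2/5 + 17429/78994*3/20 + 4661/39497*2/5 = 17429/78994 = pi_S  (ok)
  6110/39497*7/20 + 24541/78994*1/20 + 7741/39497*1/10 + 17429/78994*1/20 + 4661/39497*3/20 = 4661/39497 = pi_T  (ok)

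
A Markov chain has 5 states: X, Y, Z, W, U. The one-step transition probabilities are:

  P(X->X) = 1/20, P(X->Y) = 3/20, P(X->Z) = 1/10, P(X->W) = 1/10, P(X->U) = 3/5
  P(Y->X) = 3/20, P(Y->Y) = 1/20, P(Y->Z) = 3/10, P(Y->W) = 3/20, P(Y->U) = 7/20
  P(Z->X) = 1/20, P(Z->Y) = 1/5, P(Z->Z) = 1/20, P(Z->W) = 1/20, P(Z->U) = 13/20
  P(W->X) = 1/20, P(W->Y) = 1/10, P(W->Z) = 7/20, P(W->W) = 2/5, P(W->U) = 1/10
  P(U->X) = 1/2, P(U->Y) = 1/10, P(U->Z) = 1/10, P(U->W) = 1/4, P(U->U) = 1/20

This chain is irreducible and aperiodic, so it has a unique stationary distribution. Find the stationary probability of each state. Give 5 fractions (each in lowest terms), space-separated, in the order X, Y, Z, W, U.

Answer: 21427/107066 12921/107066 17891/107066 21979/107066 16424/53533

Derivation:
The stationary distribution satisfies pi = pi * P, i.e.:
  pi_X = 1/20*pi_X + 3/20*pi_Y + 1/20*pi_Z + 1/20*pi_W + 1/2*pi_U
  pi_Y = 3/20*pi_X + 1/20*pi_Y + 1/5*pi_Z + 1/10*pi_W + 1/10*pi_U
  pi_Z = 1/10*pi_X + 3/10*pi_Y + 1/20*pi_Z + 7/20*pi_W + 1/10*pi_U
  pi_W = 1/10*pi_X + 3/20*pi_Y + 1/20*pi_Z + 2/5*pi_W + 1/4*pi_U
  pi_U = 3/5*pi_X + 7/20*pi_Y + 13/20*pi_Z + 1/10*pi_W + 1/20*pi_U
with normalization: pi_X + pi_Y + pi_Z + pi_W + pi_U = 1.

Using the first 4 balance equations plus normalization, the linear system A*pi = b is:
  [-19/20, 3/20, 1/20, 1/20, 1/2] . pi = 0
  [3/20, -19/20, 1/5, 1/10, 1/10] . pi = 0
  [1/10, 3/10, -19/20, 7/20, 1/10] . pi = 0
  [1/10, 3/20, 1/20, -3/5, 1/4] . pi = 0
  [1, 1, 1, 1, 1] . pi = 1

Solving yields:
  pi_X = 21427/107066
  pi_Y = 12921/107066
  pi_Z = 17891/107066
  pi_W = 21979/107066
  pi_U = 16424/53533

Verification (pi * P):
  21427/107066*1/20 + 12921/107066*3/20 + 17891/107066*1/20 + 21979/107066*1/20 + 16424/53533*1/2 = 21427/107066 = pi_X  (ok)
  21427/107066*3/20 + 12921/107066*1/20 + 17891/107066*1/5 + 21979/107066*1/10 + 16424/53533*1/10 = 12921/107066 = pi_Y  (ok)
  21427/107066*1/10 + 12921/107066*3/10 + 17891/107066*1/20 + 21979/107066*7/20 + 16424/53533*1/10 = 17891/107066 = pi_Z  (ok)
  21427/107066*1/10 + 12921/107066*3/20 + 17891/107066*1/20 + 21979/107066*2/5 + 16424/53533*1/4 = 21979/107066 = pi_W  (ok)
  21427/107066*3/5 + 12921/107066*7/20 + 17891/107066*13/20 + 21979/107066*1/10 + 16424/53533*1/20 = 16424/53533 = pi_U  (ok)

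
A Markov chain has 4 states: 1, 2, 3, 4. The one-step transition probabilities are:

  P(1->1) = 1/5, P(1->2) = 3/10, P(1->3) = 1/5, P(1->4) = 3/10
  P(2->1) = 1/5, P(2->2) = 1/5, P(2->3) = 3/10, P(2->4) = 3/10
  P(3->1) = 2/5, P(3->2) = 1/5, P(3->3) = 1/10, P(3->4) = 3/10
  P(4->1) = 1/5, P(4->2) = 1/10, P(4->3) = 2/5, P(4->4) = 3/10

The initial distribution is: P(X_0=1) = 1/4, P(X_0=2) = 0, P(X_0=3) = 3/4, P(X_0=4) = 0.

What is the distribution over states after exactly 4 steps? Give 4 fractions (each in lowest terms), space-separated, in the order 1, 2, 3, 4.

Answer: 2507/10000 977/5000 2539/10000 3/10

Derivation:
Propagating the distribution step by step (d_{t+1} = d_t * P):
d_0 = (1=1/4, 2=0, 3=3/4, 4=0)
  d_1[1] = 1/4*1/5 + 0*1/5 + 3/4*2/5 + 0*1/5 = 7/20
  d_1[2] = 1/4*3/10 + 0*1/5 + 3/4*1/5 + 0*1/10 = 9/40
  d_1[3] = 1/4*1/5 + 0*3/10 + 3/4*1/10 + 0*2/5 = 1/8
  d_1[4] = 1/4*3/10 + 0*3/10 + 3/4*3/10 + 0*3/10 = 3/10
d_1 = (1=7/20, 2=9/40, 3=1/8, 4=3/10)
  d_2[1] = 7/20*1/5 + 9/40*1/5 + 1/8*2/5 + 3/10*1/5 = 9/40
  d_2[2] = 7/20*3/10 + 9/40*1/5 + 1/8*1/5 + 3/10*1/10 = 41/200
  d_2[3] = 7/20*1/5 + 9/40*3/10 + 1/8*1/10 + 3/10*2/5 = 27/100
  d_2[4] = 7/20*3/10 + 9/40*3/10 + 1/8*3/10 + 3/10*3/10 = 3/10
d_2 = (1=9/40, 2=41/200, 3=27/100, 4=3/10)
  d_3[1] = 9/40*1/5 + 41/200*1/5 + 27/100*2/5 + 3/10*1/5 = 127/500
  d_3[2] = 9/40*3/10 + 41/200*1/5 + 27/100*1/5 + 3/10*1/10 = 77/400
  d_3[3] = 9/40*1/5 + 41/200*3/10 + 27/100*1/10 + 3/10*2/5 = 507/2000
  d_3[4] = 9/40*3/10 + 41/200*3/10 + 27/100*3/10 + 3/10*3/10 = 3/10
d_3 = (1=127/500, 2=77/400, 3=507/2000, 4=3/10)
  d_4[1] = 127/500*1/5 + 77/400*1/5 + 507/2000*2/5 + 3/10*1/5 = 2507/10000
  d_4[2] = 127/500*3/10 + 77/400*1/5 + 507/2000*1/5 + 3/10*1/10 = 977/5000
  d_4[3] = 127/500*1/5 + 77/400*3/10 + 507/2000*1/10 + 3/10*2/5 = 2539/10000
  d_4[4] = 127/500*3/10 + 77/400*3/10 + 507/2000*3/10 + 3/10*3/10 = 3/10
d_4 = (1=2507/10000, 2=977/5000, 3=2539/10000, 4=3/10)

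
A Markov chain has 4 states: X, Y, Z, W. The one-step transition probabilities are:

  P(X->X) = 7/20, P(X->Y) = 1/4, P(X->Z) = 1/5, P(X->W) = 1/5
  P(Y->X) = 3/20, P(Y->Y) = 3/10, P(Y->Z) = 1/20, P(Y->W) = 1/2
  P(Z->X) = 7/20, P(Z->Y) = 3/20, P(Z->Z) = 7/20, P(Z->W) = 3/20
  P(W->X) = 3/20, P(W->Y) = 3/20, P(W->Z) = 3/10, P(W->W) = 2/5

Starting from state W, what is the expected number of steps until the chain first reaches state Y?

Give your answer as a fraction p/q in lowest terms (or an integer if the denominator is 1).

Answer: 1040/183

Derivation:
Let h_i = expected steps to first reach Y from state i.
Boundary: h_Y = 0.
First-step equations for the other states:
  h_X = 1 + 7/20*h_X + 1/4*h_Y + 1/5*h_Z + 1/5*h_W
  h_Z = 1 + 7/20*h_X + 3/20*h_Y + 7/20*h_Z + 3/20*h_W
  h_W = 1 + 3/20*h_X + 3/20*h_Y + 3/10*h_Z + 2/5*h_W

Substituting h_Y = 0 and rearranging gives the linear system (I - Q) h = 1:
  [13/20, -1/5, -1/5] . (h_X, h_Z, h_W) = 1
  [-7/20, 13/20, -3/20] . (h_X, h_Z, h_W) = 1
  [-3/20, -3/10, 3/5] . (h_X, h_Z, h_W) = 1

Solving yields:
  h_X = 2740/549
  h_Z = 3040/549
  h_W = 1040/183

Starting state is W, so the expected hitting time is h_W = 1040/183.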